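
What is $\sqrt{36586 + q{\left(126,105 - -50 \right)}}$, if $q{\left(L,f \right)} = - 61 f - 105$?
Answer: $\sqrt{27026} \approx 164.4$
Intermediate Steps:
$q{\left(L,f \right)} = -105 - 61 f$
$\sqrt{36586 + q{\left(126,105 - -50 \right)}} = \sqrt{36586 - \left(105 + 61 \left(105 - -50\right)\right)} = \sqrt{36586 - \left(105 + 61 \left(105 + 50\right)\right)} = \sqrt{36586 - 9560} = \sqrt{27026}$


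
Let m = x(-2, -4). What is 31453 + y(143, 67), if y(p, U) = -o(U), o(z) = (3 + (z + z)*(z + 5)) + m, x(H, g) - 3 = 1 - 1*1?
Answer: 21799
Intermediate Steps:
x(H, g) = 3 (x(H, g) = 3 + (1 - 1*1) = 3 + (1 - 1) = 3 + 0 = 3)
m = 3
o(z) = 6 + 2*z*(5 + z) (o(z) = (3 + (z + z)*(z + 5)) + 3 = (3 + (2*z)*(5 + z)) + 3 = (3 + 2*z*(5 + z)) + 3 = 6 + 2*z*(5 + z))
y(p, U) = -6 - 10*U - 2*U² (y(p, U) = -(6 + 2*U² + 10*U) = -6 - 10*U - 2*U²)
31453 + y(143, 67) = 31453 + (-6 - 10*67 - 2*67²) = 31453 + (-6 - 670 - 2*4489) = 31453 + (-6 - 670 - 8978) = 31453 - 9654 = 21799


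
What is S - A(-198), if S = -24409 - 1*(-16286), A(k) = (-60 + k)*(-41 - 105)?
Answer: -45791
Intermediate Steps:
A(k) = 8760 - 146*k (A(k) = (-60 + k)*(-146) = 8760 - 146*k)
S = -8123 (S = -24409 + 16286 = -8123)
S - A(-198) = -8123 - (8760 - 146*(-198)) = -8123 - (8760 + 28908) = -8123 - 1*37668 = -8123 - 37668 = -45791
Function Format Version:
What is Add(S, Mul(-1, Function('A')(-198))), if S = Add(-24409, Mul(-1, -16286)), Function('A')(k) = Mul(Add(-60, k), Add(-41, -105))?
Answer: -45791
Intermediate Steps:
Function('A')(k) = Add(8760, Mul(-146, k)) (Function('A')(k) = Mul(Add(-60, k), -146) = Add(8760, Mul(-146, k)))
S = -8123 (S = Add(-24409, 16286) = -8123)
Add(S, Mul(-1, Function('A')(-198))) = Add(-8123, Mul(-1, Add(8760, Mul(-146, -198)))) = Add(-8123, Mul(-1, Add(8760, 28908))) = Add(-8123, Mul(-1, 37668)) = Add(-8123, -37668) = -45791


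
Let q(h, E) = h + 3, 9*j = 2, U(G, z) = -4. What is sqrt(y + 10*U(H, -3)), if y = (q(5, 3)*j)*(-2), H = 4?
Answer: 14*I*sqrt(2)/3 ≈ 6.5997*I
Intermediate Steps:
j = 2/9 (j = (1/9)*2 = 2/9 ≈ 0.22222)
q(h, E) = 3 + h
y = -32/9 (y = ((3 + 5)*(2/9))*(-2) = (8*(2/9))*(-2) = (16/9)*(-2) = -32/9 ≈ -3.5556)
sqrt(y + 10*U(H, -3)) = sqrt(-32/9 + 10*(-4)) = sqrt(-32/9 - 40) = sqrt(-392/9) = 14*I*sqrt(2)/3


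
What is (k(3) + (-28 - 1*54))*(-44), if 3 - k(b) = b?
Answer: 3608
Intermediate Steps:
k(b) = 3 - b
(k(3) + (-28 - 1*54))*(-44) = ((3 - 1*3) + (-28 - 1*54))*(-44) = ((3 - 3) + (-28 - 54))*(-44) = (0 - 82)*(-44) = -82*(-44) = 3608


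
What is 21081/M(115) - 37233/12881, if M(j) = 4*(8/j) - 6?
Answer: -31252100829/8475698 ≈ -3687.3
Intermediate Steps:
M(j) = -6 + 32/j (M(j) = 32/j - 6 = -6 + 32/j)
21081/M(115) - 37233/12881 = 21081/(-6 + 32/115) - 37233/12881 = 21081/(-658/115) - 37233/12881 = 21081*(-115/658) - 37233/12881 = -2424315/658 - 37233/12881 = -31252100829/8475698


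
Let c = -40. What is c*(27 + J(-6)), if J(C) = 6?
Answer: -1320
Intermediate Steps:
c*(27 + J(-6)) = -40*(27 + 6) = -40*33 = -1320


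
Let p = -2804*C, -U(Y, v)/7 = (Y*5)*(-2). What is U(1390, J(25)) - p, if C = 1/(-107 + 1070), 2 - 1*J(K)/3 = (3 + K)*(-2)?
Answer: 93702704/963 ≈ 97303.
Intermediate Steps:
J(K) = 24 + 6*K (J(K) = 6 - 3*(3 + K)*(-2) = 6 - 3*(-6 - 2*K) = 6 + (18 + 6*K) = 24 + 6*K)
C = 1/963 ≈ 0.0010384
U(Y, v) = 70*Y (U(Y, v) = -7*Y*5*(-2) = -7*5*Y*(-2) = -(-70)*Y = 70*Y)
p = -2804/963 (p = -2804*1/963 = -2804/963 ≈ -2.9117)
U(1390, J(25)) - p = 70*1390 - 1*(-2804/963) = 97300 + 2804/963 = 93702704/963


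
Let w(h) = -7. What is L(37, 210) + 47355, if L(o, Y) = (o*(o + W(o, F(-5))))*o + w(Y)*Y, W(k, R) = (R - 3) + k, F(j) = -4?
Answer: 137608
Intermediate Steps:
W(k, R) = -3 + R + k (W(k, R) = (-3 + R) + k = -3 + R + k)
L(o, Y) = -7*Y + o**2*(-7 + 2*o) (L(o, Y) = (o*(o + (-3 - 4 + o)))*o - 7*Y = (o*(o + (-7 + o)))*o - 7*Y = (o*(-7 + 2*o))*o - 7*Y = o**2*(-7 + 2*o) - 7*Y = -7*Y + o**2*(-7 + 2*o))
L(37, 210) + 47355 = (37**3 - 7*210 + 37**2*(-7 + 37)) + 47355 = (50653 - 1470 + 1369*30) + 47355 = (50653 - 1470 + 41070) + 47355 = 90253 + 47355 = 137608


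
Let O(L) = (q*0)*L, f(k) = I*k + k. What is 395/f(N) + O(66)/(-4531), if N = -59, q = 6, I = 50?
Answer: -395/3009 ≈ -0.13127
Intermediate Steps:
f(k) = 51*k (f(k) = 50*k + k = 51*k)
O(L) = 0 (O(L) = (6*0)*L = 0*L = 0)
395/f(N) + O(66)/(-4531) = 395/((51*(-59))) + 0/(-4531) = 395/(-3009) + 0*(-1/4531) = 395*(-1/3009) + 0 = -395/3009 + 0 = -395/3009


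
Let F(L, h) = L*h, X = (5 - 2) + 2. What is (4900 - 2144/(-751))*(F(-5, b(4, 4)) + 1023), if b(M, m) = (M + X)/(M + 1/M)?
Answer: 63371659284/12767 ≈ 4.9637e+6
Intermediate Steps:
X = 5 (X = 3 + 2 = 5)
b(M, m) = (5 + M)/(M + 1/M) (b(M, m) = (M + 5)/(M + 1/M) = (5 + M)/(M + 1/M))
(4900 - 2144/(-751))*(F(-5, b(4, 4)) + 1023) = (4900 - 2144/(-751))*(-20*(5 + 4)/(1 + 4²) + 1023) = (4900 - 2144*(-1/751))*(-20*9/(1 + 16) + 1023) = (4900 + 2144/751)*(-20*9/17 + 1023) = 3682044*(-20*9/17 + 1023)/751 = 3682044*(-5*36/17 + 1023)/751 = 3682044*(-180/17 + 1023)/751 = (3682044/751)*(17211/17) = 63371659284/12767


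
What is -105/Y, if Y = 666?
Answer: -35/222 ≈ -0.15766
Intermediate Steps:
-105/Y = -105/666 = -105*1/666 = -35/222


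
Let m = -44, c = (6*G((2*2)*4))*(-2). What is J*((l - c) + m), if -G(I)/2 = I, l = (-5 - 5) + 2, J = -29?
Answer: 12644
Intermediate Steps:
l = -8 (l = -10 + 2 = -8)
G(I) = -2*I
c = 384 (c = (6*(-2*2*2*4))*(-2) = (6*(-8*4))*(-2) = (6*(-2*16))*(-2) = (6*(-32))*(-2) = -192*(-2) = 384)
J*((l - c) + m) = -29*((-8 - 1*384) - 44) = -29*((-8 - 384) - 44) = -29*(-392 - 44) = -29*(-436) = 12644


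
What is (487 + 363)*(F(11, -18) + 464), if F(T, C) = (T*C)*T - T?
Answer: -1466250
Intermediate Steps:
F(T, C) = -T + C*T**2 (F(T, C) = (C*T)*T - T = C*T**2 - T = -T + C*T**2)
(487 + 363)*(F(11, -18) + 464) = (487 + 363)*(11*(-1 - 18*11) + 464) = 850*(11*(-1 - 198) + 464) = 850*(11*(-199) + 464) = 850*(-2189 + 464) = 850*(-1725) = -1466250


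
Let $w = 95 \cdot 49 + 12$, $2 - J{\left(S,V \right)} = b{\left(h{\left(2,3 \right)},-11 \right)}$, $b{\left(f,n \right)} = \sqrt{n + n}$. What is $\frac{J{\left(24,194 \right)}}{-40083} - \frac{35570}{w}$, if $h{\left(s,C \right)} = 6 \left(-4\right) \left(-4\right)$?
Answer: $- \frac{1425761644}{187067361} + \frac{i \sqrt{22}}{40083} \approx -7.6217 + 0.00011702 i$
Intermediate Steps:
$h{\left(s,C \right)} = 96$ ($h{\left(s,C \right)} = \left(-24\right) \left(-4\right) = 96$)
$b{\left(f,n \right)} = \sqrt{2} \sqrt{n}$ ($b{\left(f,n \right)} = \sqrt{2 n} = \sqrt{2} \sqrt{n}$)
$J{\left(S,V \right)} = 2 - i \sqrt{22}$ ($J{\left(S,V \right)} = 2 - \sqrt{2} \sqrt{-11} = 2 - \sqrt{2} i \sqrt{11} = 2 - i \sqrt{22}$)
$w = 4667$ ($w = 4655 + 12 = 4667$)
$\frac{J{\left(24,194 \right)}}{-40083} - \frac{35570}{w} = \frac{2 - i \sqrt{22}}{-40083} - \frac{35570}{4667} = \left(2 - i \sqrt{22}\right) \left(- \frac{1}{40083}\right) - \frac{35570}{4667} = \left(- \frac{2}{40083} + \frac{i \sqrt{22}}{40083}\right) - \frac{35570}{4667} = - \frac{1425761644}{187067361} + \frac{i \sqrt{22}}{40083}$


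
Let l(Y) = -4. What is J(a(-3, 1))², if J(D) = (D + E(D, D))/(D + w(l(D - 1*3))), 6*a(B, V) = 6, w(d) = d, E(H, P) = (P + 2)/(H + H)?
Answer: 25/36 ≈ 0.69444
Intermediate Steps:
E(H, P) = (2 + P)/(2*H) (E(H, P) = (2 + P)/((2*H)) = (2 + P)*(1/(2*H)) = (2 + P)/(2*H))
a(B, V) = 1 (a(B, V) = (⅙)*6 = 1)
J(D) = (D + (2 + D)/(2*D))/(-4 + D) (J(D) = (D + (2 + D)/(2*D))/(D - 4) = (D + (2 + D)/(2*D))/(-4 + D))
J(a(-3, 1))² = ((1 + 1² + (½)*1)/(1*(-4 + 1)))² = (1*(1 + 1 + ½)/(-3))² = (1*(-⅓)*(5/2))² = (-⅚)² = 25/36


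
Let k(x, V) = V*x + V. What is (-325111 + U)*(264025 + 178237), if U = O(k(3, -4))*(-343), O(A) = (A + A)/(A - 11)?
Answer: -3887028776926/27 ≈ -1.4396e+11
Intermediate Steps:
k(x, V) = V + V*x
O(A) = 2*A/(-11 + A) (O(A) = (2*A)/(-11 + A) = 2*A/(-11 + A))
U = -10976/27 (U = (2*(-4*(1 + 3))/(-11 - 4*(1 + 3)))*(-343) = (2*(-4*4)/(-11 - 4*4))*(-343) = (2*(-16)/(-11 - 16))*(-343) = (2*(-16)/(-27))*(-343) = (2*(-16)*(-1/27))*(-343) = (32/27)*(-343) = -10976/27 ≈ -406.52)
(-325111 + U)*(264025 + 178237) = (-325111 - 10976/27)*(264025 + 178237) = -8788973/27*442262 = -3887028776926/27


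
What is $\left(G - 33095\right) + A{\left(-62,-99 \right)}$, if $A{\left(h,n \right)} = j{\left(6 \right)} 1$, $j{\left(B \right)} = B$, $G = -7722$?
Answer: $-40811$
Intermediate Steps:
$A{\left(h,n \right)} = 6$ ($A{\left(h,n \right)} = 6 \cdot 1 = 6$)
$\left(G - 33095\right) + A{\left(-62,-99 \right)} = \left(-7722 - 33095\right) + 6 = -40817 + 6 = -40811$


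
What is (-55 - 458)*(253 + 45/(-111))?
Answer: -4794498/37 ≈ -1.2958e+5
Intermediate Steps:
(-55 - 458)*(253 + 45/(-111)) = -513*(253 + 45*(-1/111)) = -513*(253 - 15/37) = -513*9346/37 = -4794498/37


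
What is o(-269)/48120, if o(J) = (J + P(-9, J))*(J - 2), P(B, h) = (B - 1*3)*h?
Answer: -801889/48120 ≈ -16.664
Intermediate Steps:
P(B, h) = h*(-3 + B) (P(B, h) = (B - 3)*h = (-3 + B)*h = h*(-3 + B))
o(J) = -11*J*(-2 + J) (o(J) = (J + J*(-3 - 9))*(J - 2) = (J + J*(-12))*(-2 + J) = (J - 12*J)*(-2 + J) = (-11*J)*(-2 + J) = -11*J*(-2 + J))
o(-269)/48120 = (11*(-269)*(2 - 1*(-269)))/48120 = (11*(-269)*(2 + 269))*(1/48120) = (11*(-269)*271)*(1/48120) = -801889*1/48120 = -801889/48120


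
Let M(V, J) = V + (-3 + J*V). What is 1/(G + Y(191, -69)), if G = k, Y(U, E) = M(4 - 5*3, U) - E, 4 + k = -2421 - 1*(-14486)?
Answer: 1/10015 ≈ 9.9850e-5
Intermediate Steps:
M(V, J) = -3 + V + J*V
k = 12061 (k = -4 + (-2421 - 1*(-14486)) = -4 + (-2421 + 14486) = -4 + 12065 = 12061)
Y(U, E) = -14 - E - 11*U (Y(U, E) = (-3 + (4 - 5*3) + U*(4 - 5*3)) - E = (-3 + (4 - 15) + U*(4 - 15)) - E = (-3 - 11 + U*(-11)) - E = (-3 - 11 - 11*U) - E = (-14 - 11*U) - E = -14 - E - 11*U)
G = 12061
1/(G + Y(191, -69)) = 1/(12061 + (-14 - 1*(-69) - 11*191)) = 1/(12061 + (-14 + 69 - 2101)) = 1/(12061 - 2046) = 1/10015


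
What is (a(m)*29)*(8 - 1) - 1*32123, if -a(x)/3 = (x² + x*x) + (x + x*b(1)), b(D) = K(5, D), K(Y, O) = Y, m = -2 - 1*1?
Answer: -32123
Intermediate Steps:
m = -3 (m = -2 - 1 = -3)
b(D) = 5
a(x) = -18*x - 6*x² (a(x) = -3*((x² + x*x) + (x + x*5)) = -3*((x² + x²) + (x + 5*x)) = -3*(2*x² + 6*x) = -18*x - 6*x²)
(a(m)*29)*(8 - 1) - 1*32123 = (-6*(-3)*(3 - 3)*29)*(8 - 1) - 1*32123 = (-6*(-3)*0*29)*7 - 32123 = (0*29)*7 - 32123 = 0*7 - 32123 = 0 - 32123 = -32123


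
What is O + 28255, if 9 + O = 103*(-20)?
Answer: 26186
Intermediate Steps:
O = -2069 (O = -9 + 103*(-20) = -9 - 2060 = -2069)
O + 28255 = -2069 + 28255 = 26186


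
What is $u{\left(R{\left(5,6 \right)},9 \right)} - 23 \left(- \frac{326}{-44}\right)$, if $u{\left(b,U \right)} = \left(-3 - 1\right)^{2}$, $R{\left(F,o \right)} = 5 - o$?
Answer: $- \frac{3397}{22} \approx -154.41$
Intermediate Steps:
$u{\left(b,U \right)} = 16$ ($u{\left(b,U \right)} = \left(-4\right)^{2} = 16$)
$u{\left(R{\left(5,6 \right)},9 \right)} - 23 \left(- \frac{326}{-44}\right) = 16 - 23 \left(- \frac{326}{-44}\right) = 16 - 23 \left(\left(-326\right) \left(- \frac{1}{44}\right)\right) = 16 - \frac{3749}{22} = - \frac{3397}{22}$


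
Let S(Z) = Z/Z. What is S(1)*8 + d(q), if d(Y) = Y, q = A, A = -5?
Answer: 3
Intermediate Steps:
q = -5
S(Z) = 1
S(1)*8 + d(q) = 1*8 - 5 = 8 - 5 = 3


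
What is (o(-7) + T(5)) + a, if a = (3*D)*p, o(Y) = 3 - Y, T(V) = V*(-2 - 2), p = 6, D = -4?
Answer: -82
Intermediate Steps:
T(V) = -4*V (T(V) = V*(-4) = -4*V)
a = -72 (a = (3*(-4))*6 = -12*6 = -72)
(o(-7) + T(5)) + a = ((3 - 1*(-7)) - 4*5) - 72 = ((3 + 7) - 20) - 72 = (10 - 20) - 72 = -10 - 72 = -82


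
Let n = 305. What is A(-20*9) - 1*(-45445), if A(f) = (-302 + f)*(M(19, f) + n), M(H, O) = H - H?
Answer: -101565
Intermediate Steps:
M(H, O) = 0
A(f) = -92110 + 305*f (A(f) = (-302 + f)*(0 + 305) = (-302 + f)*305 = -92110 + 305*f)
A(-20*9) - 1*(-45445) = (-92110 + 305*(-20*9)) - 1*(-45445) = (-92110 + 305*(-180)) + 45445 = (-92110 - 54900) + 45445 = -147010 + 45445 = -101565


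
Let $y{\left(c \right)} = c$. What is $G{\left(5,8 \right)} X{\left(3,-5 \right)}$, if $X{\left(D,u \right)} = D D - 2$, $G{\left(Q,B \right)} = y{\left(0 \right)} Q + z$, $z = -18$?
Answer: $-126$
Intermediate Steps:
$G{\left(Q,B \right)} = -18$ ($G{\left(Q,B \right)} = 0 Q - 18 = 0 - 18 = -18$)
$X{\left(D,u \right)} = -2 + D^{2}$ ($X{\left(D,u \right)} = D^{2} - 2 = -2 + D^{2}$)
$G{\left(5,8 \right)} X{\left(3,-5 \right)} = - 18 \left(-2 + 3^{2}\right) = - 18 \left(-2 + 9\right) = \left(-18\right) 7 = -126$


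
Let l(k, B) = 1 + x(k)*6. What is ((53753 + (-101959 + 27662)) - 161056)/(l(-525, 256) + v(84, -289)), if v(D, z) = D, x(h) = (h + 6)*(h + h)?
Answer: -36320/653957 ≈ -0.055539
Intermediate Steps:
x(h) = 2*h*(6 + h) (x(h) = (6 + h)*(2*h) = 2*h*(6 + h))
l(k, B) = 1 + 12*k*(6 + k) (l(k, B) = 1 + (2*k*(6 + k))*6 = 1 + 12*k*(6 + k))
((53753 + (-101959 + 27662)) - 161056)/(l(-525, 256) + v(84, -289)) = ((53753 + (-101959 + 27662)) - 161056)/((1 + 12*(-525)*(6 - 525)) + 84) = ((53753 - 74297) - 161056)/((1 + 12*(-525)*(-519)) + 84) = (-20544 - 161056)/((1 + 3269700) + 84) = -181600/(3269701 + 84) = -181600/3269785 = -181600*1/3269785 = -36320/653957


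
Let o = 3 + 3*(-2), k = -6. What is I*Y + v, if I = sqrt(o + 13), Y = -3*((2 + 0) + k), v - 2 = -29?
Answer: -27 + 12*sqrt(10) ≈ 10.947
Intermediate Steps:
o = -3 (o = 3 - 6 = -3)
v = -27 (v = 2 - 29 = -27)
Y = 12 (Y = -3*((2 + 0) - 6) = -3*(2 - 6) = -3*(-4) = 12)
I = sqrt(10) (I = sqrt(-3 + 13) = sqrt(10) ≈ 3.1623)
I*Y + v = sqrt(10)*12 - 27 = 12*sqrt(10) - 27 = -27 + 12*sqrt(10)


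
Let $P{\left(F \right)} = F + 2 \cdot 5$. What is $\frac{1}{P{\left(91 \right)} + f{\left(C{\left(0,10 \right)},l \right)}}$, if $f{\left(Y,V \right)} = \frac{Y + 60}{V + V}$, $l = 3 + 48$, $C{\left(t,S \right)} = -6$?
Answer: $\frac{17}{1726} \approx 0.0098494$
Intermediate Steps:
$l = 51$
$P{\left(F \right)} = 10 + F$ ($P{\left(F \right)} = F + 10 = 10 + F$)
$f{\left(Y,V \right)} = \frac{60 + Y}{2 V}$
$\frac{1}{P{\left(91 \right)} + f{\left(C{\left(0,10 \right)},l \right)}} = \frac{1}{\left(10 + 91\right) + \frac{60 - 6}{2 \cdot 51}} = \frac{1}{101 + \frac{1}{2} \cdot \frac{1}{51} \cdot 54} = \frac{1}{101 + \frac{9}{17}} = \frac{1}{\frac{1726}{17}} = \frac{17}{1726}$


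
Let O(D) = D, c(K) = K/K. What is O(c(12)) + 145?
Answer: 146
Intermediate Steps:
c(K) = 1
O(c(12)) + 145 = 1 + 145 = 146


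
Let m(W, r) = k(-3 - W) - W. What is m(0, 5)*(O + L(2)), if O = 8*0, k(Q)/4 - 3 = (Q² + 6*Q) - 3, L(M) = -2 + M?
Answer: 0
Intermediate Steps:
k(Q) = 4*Q² + 24*Q (k(Q) = 12 + 4*((Q² + 6*Q) - 3) = 12 + 4*(-3 + Q² + 6*Q) = 12 + (-12 + 4*Q² + 24*Q) = 4*Q² + 24*Q)
O = 0
m(W, r) = -W + 4*(-3 - W)*(3 - W) (m(W, r) = 4*(-3 - W)*(6 + (-3 - W)) - W = 4*(-3 - W)*(3 - W) - W = -W + 4*(-3 - W)*(3 - W))
m(0, 5)*(O + L(2)) = (-36 - 1*0 + 4*0²)*(0 + (-2 + 2)) = (-36 + 0 + 4*0)*(0 + 0) = (-36 + 0 + 0)*0 = -36*0 = 0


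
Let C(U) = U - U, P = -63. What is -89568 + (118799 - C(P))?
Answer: 29231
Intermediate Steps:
C(U) = 0
-89568 + (118799 - C(P)) = -89568 + (118799 - 1*0) = -89568 + (118799 + 0) = -89568 + 118799 = 29231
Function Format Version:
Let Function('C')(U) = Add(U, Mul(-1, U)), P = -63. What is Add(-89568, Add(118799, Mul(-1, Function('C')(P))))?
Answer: 29231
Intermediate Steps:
Function('C')(U) = 0
Add(-89568, Add(118799, Mul(-1, Function('C')(P)))) = Add(-89568, Add(118799, Mul(-1, 0))) = Add(-89568, Add(118799, 0)) = Add(-89568, 118799) = 29231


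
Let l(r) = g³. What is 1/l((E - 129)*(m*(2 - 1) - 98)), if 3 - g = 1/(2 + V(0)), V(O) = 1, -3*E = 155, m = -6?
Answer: 27/512 ≈ 0.052734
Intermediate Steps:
E = -155/3 (E = -⅓*155 = -155/3 ≈ -51.667)
g = 8/3 (g = 3 - 1/(2 + 1) = 3 - 1/3 = 3 - 1*⅓ = 3 - ⅓ = 8/3 ≈ 2.6667)
l(r) = 512/27 (l(r) = (8/3)³ = 512/27)
1/l((E - 129)*(m*(2 - 1) - 98)) = 1/(512/27) = 27/512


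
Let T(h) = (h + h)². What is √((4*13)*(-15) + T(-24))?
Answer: 2*√381 ≈ 39.038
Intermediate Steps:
T(h) = 4*h² (T(h) = (2*h)² = 4*h²)
√((4*13)*(-15) + T(-24)) = √((4*13)*(-15) + 4*(-24)²) = √(52*(-15) + 4*576) = √(-780 + 2304) = √1524 = 2*√381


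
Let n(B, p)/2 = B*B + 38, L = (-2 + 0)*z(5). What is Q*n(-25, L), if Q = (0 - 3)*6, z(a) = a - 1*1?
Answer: -23868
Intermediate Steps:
z(a) = -1 + a (z(a) = a - 1 = -1 + a)
L = -8 (L = (-2 + 0)*(-1 + 5) = -2*4 = -8)
n(B, p) = 76 + 2*B**2 (n(B, p) = 2*(B*B + 38) = 2*(B**2 + 38) = 2*(38 + B**2) = 76 + 2*B**2)
Q = -18 (Q = -3*6 = -18)
Q*n(-25, L) = -18*(76 + 2*(-25)**2) = -18*(76 + 2*625) = -18*(76 + 1250) = -18*1326 = -23868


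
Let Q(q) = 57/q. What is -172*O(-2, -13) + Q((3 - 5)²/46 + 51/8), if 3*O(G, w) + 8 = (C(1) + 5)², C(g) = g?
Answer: -5694760/3567 ≈ -1596.5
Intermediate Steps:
O(G, w) = 28/3 (O(G, w) = -8/3 + (1 + 5)²/3 = -8/3 + (⅓)*6² = -8/3 + (⅓)*36 = -8/3 + 12 = 28/3)
-172*O(-2, -13) + Q((3 - 5)²/46 + 51/8) = -172*28/3 + 57/((3 - 5)²/46 + 51/8) = -4816/3 + 57/((-2)²*(1/46) + 51*(⅛)) = -4816/3 + 57/(4*(1/46) + 51/8) = -4816/3 + 57/(2/23 + 51/8) = -4816/3 + 57/(1189/184) = -4816/3 + 57*(184/1189) = -4816/3 + 10488/1189 = -5694760/3567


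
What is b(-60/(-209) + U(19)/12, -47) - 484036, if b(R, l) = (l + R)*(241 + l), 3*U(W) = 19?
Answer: -1854650641/3762 ≈ -4.9300e+5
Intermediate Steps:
U(W) = 19/3 (U(W) = (⅓)*19 = 19/3)
b(R, l) = (241 + l)*(R + l) (b(R, l) = (R + l)*(241 + l) = (241 + l)*(R + l))
b(-60/(-209) + U(19)/12, -47) - 484036 = ((-47)² + 241*(-60/(-209) + (19/3)/12) + 241*(-47) + (-60/(-209) + (19/3)/12)*(-47)) - 484036 = (2209 + 241*(-60*(-1/209) + (19/3)*(1/12)) - 11327 + (-60*(-1/209) + (19/3)*(1/12))*(-47)) - 484036 = (2209 + 241*(60/209 + 19/36) - 11327 + (60/209 + 19/36)*(-47)) - 484036 = (2209 + 241*(6131/7524) - 11327 + (6131/7524)*(-47)) - 484036 = (2209 + 1477571/7524 - 11327 - 288157/7524) - 484036 = -33707209/3762 - 484036 = -1854650641/3762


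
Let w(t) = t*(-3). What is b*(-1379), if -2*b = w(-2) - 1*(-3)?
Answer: 12411/2 ≈ 6205.5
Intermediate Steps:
w(t) = -3*t
b = -9/2 (b = -(-3*(-2) - 1*(-3))/2 = -(6 + 3)/2 = -1/2*9 = -9/2 ≈ -4.5000)
b*(-1379) = -9/2*(-1379) = 12411/2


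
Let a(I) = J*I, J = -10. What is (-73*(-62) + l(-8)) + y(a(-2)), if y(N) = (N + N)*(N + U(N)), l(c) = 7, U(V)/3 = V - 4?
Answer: 7253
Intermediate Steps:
U(V) = -12 + 3*V (U(V) = 3*(V - 4) = 3*(-4 + V) = -12 + 3*V)
a(I) = -10*I
y(N) = 2*N*(-12 + 4*N) (y(N) = (N + N)*(N + (-12 + 3*N)) = (2*N)*(-12 + 4*N) = 2*N*(-12 + 4*N))
(-73*(-62) + l(-8)) + y(a(-2)) = (-73*(-62) + 7) + 8*(-10*(-2))*(-3 - 10*(-2)) = (4526 + 7) + 8*20*(-3 + 20) = 4533 + 8*20*17 = 4533 + 2720 = 7253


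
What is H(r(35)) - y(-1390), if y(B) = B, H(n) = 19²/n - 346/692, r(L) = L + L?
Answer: 48813/35 ≈ 1394.7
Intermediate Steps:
r(L) = 2*L
H(n) = -½ + 361/n (H(n) = 361/n - 346*1/692 = 361/n - ½ = -½ + 361/n)
H(r(35)) - y(-1390) = (722 - 2*35)/(2*((2*35))) - 1*(-1390) = (½)*(722 - 1*70)/70 + 1390 = (½)*(1/70)*(722 - 70) + 1390 = (½)*(1/70)*652 + 1390 = 163/35 + 1390 = 48813/35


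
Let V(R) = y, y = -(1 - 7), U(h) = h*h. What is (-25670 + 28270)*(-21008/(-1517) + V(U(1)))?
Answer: 78286000/1517 ≈ 51606.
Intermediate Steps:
U(h) = h²
y = 6 (y = -1*(-6) = 6)
V(R) = 6
(-25670 + 28270)*(-21008/(-1517) + V(U(1))) = (-25670 + 28270)*(-21008/(-1517) + 6) = 2600*(-21008*(-1/1517) + 6) = 2600*(21008/1517 + 6) = 2600*(30110/1517) = 78286000/1517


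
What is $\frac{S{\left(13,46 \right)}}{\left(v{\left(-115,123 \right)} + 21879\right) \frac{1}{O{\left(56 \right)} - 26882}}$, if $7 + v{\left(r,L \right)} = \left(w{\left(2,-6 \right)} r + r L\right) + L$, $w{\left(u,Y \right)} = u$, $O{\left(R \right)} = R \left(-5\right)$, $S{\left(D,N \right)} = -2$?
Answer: $\frac{4527}{635} \approx 7.1291$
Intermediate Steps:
$O{\left(R \right)} = - 5 R$
$v{\left(r,L \right)} = -7 + L + 2 r + L r$ ($v{\left(r,L \right)} = -7 + \left(\left(2 r + r L\right) + L\right) = -7 + \left(\left(2 r + L r\right) + L\right) = -7 + \left(L + 2 r + L r\right) = -7 + L + 2 r + L r$)
$\frac{S{\left(13,46 \right)}}{\left(v{\left(-115,123 \right)} + 21879\right) \frac{1}{O{\left(56 \right)} - 26882}} = - \frac{2}{\left(\left(-7 + 123 + 2 \left(-115\right) + 123 \left(-115\right)\right) + 21879\right) \frac{1}{\left(-5\right) 56 - 26882}} = - \frac{2}{\left(\left(-7 + 123 - 230 - 14145\right) + 21879\right) \frac{1}{-280 - 26882}} = - \frac{2}{\left(-14259 + 21879\right) \frac{1}{-27162}} = - \frac{2}{7620 \left(- \frac{1}{27162}\right)} = - \frac{2}{- \frac{1270}{4527}} = \left(-2\right) \left(- \frac{4527}{1270}\right) = \frac{4527}{635}$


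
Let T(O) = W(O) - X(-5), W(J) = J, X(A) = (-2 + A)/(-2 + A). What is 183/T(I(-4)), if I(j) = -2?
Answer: -61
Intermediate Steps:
X(A) = 1
T(O) = -1 + O (T(O) = O - 1*1 = O - 1 = -1 + O)
183/T(I(-4)) = 183/(-1 - 2) = 183/(-3) = 183*(-⅓) = -61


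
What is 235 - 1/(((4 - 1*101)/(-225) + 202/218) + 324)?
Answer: 1875134005/7979398 ≈ 235.00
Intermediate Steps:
235 - 1/(((4 - 1*101)/(-225) + 202/218) + 324) = 235 - 1/(((4 - 101)*(-1/225) + 202*(1/218)) + 324) = 235 - 1/((-97*(-1/225) + 101/109) + 324) = 235 - 1/((97/225 + 101/109) + 324) = 235 - 1/(33298/24525 + 324) = 235 - 1/7979398/24525 = 235 - 1*24525/7979398 = 235 - 24525/7979398 = 1875134005/7979398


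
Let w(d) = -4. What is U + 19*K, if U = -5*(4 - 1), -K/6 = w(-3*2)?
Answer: 441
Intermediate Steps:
K = 24 (K = -6*(-4) = 24)
U = -15 (U = -5*3 = -15)
U + 19*K = -15 + 19*24 = -15 + 456 = 441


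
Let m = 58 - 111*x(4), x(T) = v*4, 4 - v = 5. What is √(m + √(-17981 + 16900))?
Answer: √(502 + I*√1081) ≈ 22.417 + 0.73333*I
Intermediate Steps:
v = -1 (v = 4 - 1*5 = 4 - 5 = -1)
x(T) = -4 (x(T) = -1*4 = -4)
m = 502 (m = 58 - 111*(-4) = 58 + 444 = 502)
√(m + √(-17981 + 16900)) = √(502 + √(-17981 + 16900)) = √(502 + √(-1081)) = √(502 + I*√1081)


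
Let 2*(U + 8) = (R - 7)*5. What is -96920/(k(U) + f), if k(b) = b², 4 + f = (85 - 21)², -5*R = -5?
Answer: -96920/4621 ≈ -20.974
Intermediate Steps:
R = 1 (R = -⅕*(-5) = 1)
f = 4092 (f = -4 + (85 - 21)² = -4 + 64² = -4 + 4096 = 4092)
U = -23 (U = -8 + ((1 - 7)*5)/2 = -8 + (-6*5)/2 = -8 + (½)*(-30) = -8 - 15 = -23)
-96920/(k(U) + f) = -96920/((-23)² + 4092) = -96920/(529 + 4092) = -96920/4621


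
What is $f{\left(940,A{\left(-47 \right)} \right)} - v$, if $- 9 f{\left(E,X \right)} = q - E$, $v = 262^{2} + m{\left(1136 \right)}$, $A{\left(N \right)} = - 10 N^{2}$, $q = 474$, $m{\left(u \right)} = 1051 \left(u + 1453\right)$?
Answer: $- \frac{25106681}{9} \approx -2.7896 \cdot 10^{6}$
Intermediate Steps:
$m{\left(u \right)} = 1527103 + 1051 u$ ($m{\left(u \right)} = 1051 \left(1453 + u\right) = 1527103 + 1051 u$)
$v = 2789683$ ($v = 262^{2} + \left(1527103 + 1051 \cdot 1136\right) = 68644 + \left(1527103 + 1193936\right) = 68644 + 2721039 = 2789683$)
$f{\left(E,X \right)} = - \frac{158}{3} + \frac{E}{9}$ ($f{\left(E,X \right)} = - \frac{474 - E}{9} = - \frac{158}{3} + \frac{E}{9}$)
$f{\left(940,A{\left(-47 \right)} \right)} - v = \left(- \frac{158}{3} + \frac{1}{9} \cdot 940\right) - 2789683 = \left(- \frac{158}{3} + \frac{940}{9}\right) - 2789683 = \frac{466}{9} - 2789683 = - \frac{25106681}{9}$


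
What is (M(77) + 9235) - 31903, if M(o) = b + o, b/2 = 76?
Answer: -22439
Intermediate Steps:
b = 152 (b = 2*76 = 152)
M(o) = 152 + o
(M(77) + 9235) - 31903 = ((152 + 77) + 9235) - 31903 = (229 + 9235) - 31903 = 9464 - 31903 = -22439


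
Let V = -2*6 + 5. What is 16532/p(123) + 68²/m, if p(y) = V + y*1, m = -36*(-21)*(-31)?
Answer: 24181723/169911 ≈ 142.32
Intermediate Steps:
m = -23436 (m = 756*(-31) = -23436)
V = -7 (V = -12 + 5 = -7)
p(y) = -7 + y (p(y) = -7 + y*1 = -7 + y)
16532/p(123) + 68²/m = 16532/(-7 + 123) + 68²/(-23436) = 16532/116 + 4624*(-1/23436) = 16532*(1/116) - 1156/5859 = 4133/29 - 1156/5859 = 24181723/169911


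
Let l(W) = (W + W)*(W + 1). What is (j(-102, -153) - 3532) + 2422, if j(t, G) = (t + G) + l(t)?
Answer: 19239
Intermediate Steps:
l(W) = 2*W*(1 + W) (l(W) = (2*W)*(1 + W) = 2*W*(1 + W))
j(t, G) = G + t + 2*t*(1 + t) (j(t, G) = (t + G) + 2*t*(1 + t) = (G + t) + 2*t*(1 + t) = G + t + 2*t*(1 + t))
(j(-102, -153) - 3532) + 2422 = ((-153 - 102 + 2*(-102)*(1 - 102)) - 3532) + 2422 = ((-153 - 102 + 2*(-102)*(-101)) - 3532) + 2422 = ((-153 - 102 + 20604) - 3532) + 2422 = (20349 - 3532) + 2422 = 16817 + 2422 = 19239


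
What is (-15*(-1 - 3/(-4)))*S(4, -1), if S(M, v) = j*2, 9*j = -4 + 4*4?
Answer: 10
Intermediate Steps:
j = 4/3 (j = (-4 + 4*4)/9 = (-4 + 16)/9 = (1/9)*12 = 4/3 ≈ 1.3333)
S(M, v) = 8/3 (S(M, v) = (4/3)*2 = 8/3)
(-15*(-1 - 3/(-4)))*S(4, -1) = -15*(-1 - 3/(-4))*(8/3) = -15*(-1 - 1/4*(-3))*(8/3) = -15*(-1 + 3/4)*(8/3) = -15*(-1/4)*(8/3) = (15/4)*(8/3) = 10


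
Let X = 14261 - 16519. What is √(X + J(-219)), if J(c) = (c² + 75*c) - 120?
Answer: √29158 ≈ 170.76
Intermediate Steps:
J(c) = -120 + c² + 75*c
X = -2258
√(X + J(-219)) = √(-2258 + (-120 + (-219)² + 75*(-219))) = √(-2258 + (-120 + 47961 - 16425)) = √(-2258 + 31416) = √29158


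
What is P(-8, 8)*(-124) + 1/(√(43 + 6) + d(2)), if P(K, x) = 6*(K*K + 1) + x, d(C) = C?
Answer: -444167/9 ≈ -49352.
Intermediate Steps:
P(K, x) = 6 + x + 6*K² (P(K, x) = 6*(K² + 1) + x = 6*(1 + K²) + x = (6 + 6*K²) + x = 6 + x + 6*K²)
P(-8, 8)*(-124) + 1/(√(43 + 6) + d(2)) = (6 + 8 + 6*(-8)²)*(-124) + 1/(√(43 + 6) + 2) = (6 + 8 + 6*64)*(-124) + 1/(√49 + 2) = (6 + 8 + 384)*(-124) + 1/(7 + 2) = 398*(-124) + 1/9 = -49352 + ⅑ = -444167/9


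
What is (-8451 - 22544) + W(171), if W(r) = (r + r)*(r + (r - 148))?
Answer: 35353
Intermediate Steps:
W(r) = 2*r*(-148 + 2*r) (W(r) = (2*r)*(r + (-148 + r)) = (2*r)*(-148 + 2*r) = 2*r*(-148 + 2*r))
(-8451 - 22544) + W(171) = (-8451 - 22544) + 4*171*(-74 + 171) = -30995 + 4*171*97 = -30995 + 66348 = 35353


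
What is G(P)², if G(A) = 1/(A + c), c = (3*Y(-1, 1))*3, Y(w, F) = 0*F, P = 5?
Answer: 1/25 ≈ 0.040000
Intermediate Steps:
Y(w, F) = 0
c = 0 (c = (3*0)*3 = 0*3 = 0)
G(A) = 1/A (G(A) = 1/(A + 0) = 1/A)
G(P)² = (1/5)² = (⅕)² = 1/25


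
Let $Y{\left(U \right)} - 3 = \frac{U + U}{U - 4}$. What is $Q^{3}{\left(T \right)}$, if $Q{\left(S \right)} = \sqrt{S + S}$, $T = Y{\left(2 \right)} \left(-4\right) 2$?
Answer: $- 64 i \approx - 64.0 i$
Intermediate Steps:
$Y{\left(U \right)} = 3 + \frac{2 U}{-4 + U}$ ($Y{\left(U \right)} = 3 + \frac{U + U}{U - 4} = 3 + \frac{2 U}{-4 + U}$)
$T = -8$ ($T = \frac{-12 + 5 \cdot 2}{-4 + 2} \left(-4\right) 2 = \frac{-12 + 10}{-2} \left(-4\right) 2 = \left(- \frac{1}{2}\right) \left(-2\right) \left(-4\right) 2 = 1 \left(-4\right) 2 = \left(-4\right) 2 = -8$)
$Q{\left(S \right)} = \sqrt{2} \sqrt{S}$ ($Q{\left(S \right)} = \sqrt{2 S} = \sqrt{2} \sqrt{S}$)
$Q^{3}{\left(T \right)} = \left(\sqrt{2} \sqrt{-8}\right)^{3} = \left(\sqrt{2} \cdot 2 i \sqrt{2}\right)^{3} = \left(4 i\right)^{3} = - 64 i$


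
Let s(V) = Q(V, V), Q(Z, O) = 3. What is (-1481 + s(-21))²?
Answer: 2184484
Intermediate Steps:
s(V) = 3
(-1481 + s(-21))² = (-1481 + 3)² = (-1478)² = 2184484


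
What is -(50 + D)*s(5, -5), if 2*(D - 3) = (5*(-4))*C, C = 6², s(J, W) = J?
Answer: 1535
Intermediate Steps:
C = 36
D = -357 (D = 3 + ((5*(-4))*36)/2 = 3 + (-20*36)/2 = 3 + (½)*(-720) = 3 - 360 = -357)
-(50 + D)*s(5, -5) = -(50 - 357)*5 = -(-307)*5 = -1*(-1535) = 1535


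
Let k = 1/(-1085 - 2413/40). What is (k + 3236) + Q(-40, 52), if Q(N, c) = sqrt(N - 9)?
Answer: 148250828/45813 + 7*I ≈ 3236.0 + 7.0*I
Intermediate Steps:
k = -40/45813 (k = 1/(-1085 - 2413*1/40) = 1/(-1085 - 2413/40) = 1/(-45813/40) = -40/45813 ≈ -0.00087311)
Q(N, c) = sqrt(-9 + N)
(k + 3236) + Q(-40, 52) = (-40/45813 + 3236) + sqrt(-9 - 40) = 148250828/45813 + sqrt(-49) = 148250828/45813 + 7*I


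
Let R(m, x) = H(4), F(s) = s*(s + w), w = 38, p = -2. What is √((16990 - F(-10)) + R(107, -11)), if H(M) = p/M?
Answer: √69078/2 ≈ 131.41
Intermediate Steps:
H(M) = -2/M
F(s) = s*(38 + s) (F(s) = s*(s + 38) = s*(38 + s))
R(m, x) = -½ (R(m, x) = -2/4 = -2*¼ = -½)
√((16990 - F(-10)) + R(107, -11)) = √((16990 - (-10)*(38 - 10)) - ½) = √((16990 - (-10)*28) - ½) = √((16990 - 1*(-280)) - ½) = √((16990 + 280) - ½) = √(17270 - ½) = √(34539/2) = √69078/2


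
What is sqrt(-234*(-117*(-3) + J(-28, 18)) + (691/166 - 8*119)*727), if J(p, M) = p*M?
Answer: 5*I*sqrt(720066666)/166 ≈ 808.25*I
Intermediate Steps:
J(p, M) = M*p
sqrt(-234*(-117*(-3) + J(-28, 18)) + (691/166 - 8*119)*727) = sqrt(-234*(-117*(-3) + 18*(-28)) + (691/166 - 8*119)*727) = sqrt(-234*(351 - 504) + (691*(1/166) - 952)*727) = sqrt(-234*(-153) + (691/166 - 952)*727) = sqrt(35802 - 157341/166*727) = sqrt(35802 - 114386907/166) = sqrt(-108443775/166) = 5*I*sqrt(720066666)/166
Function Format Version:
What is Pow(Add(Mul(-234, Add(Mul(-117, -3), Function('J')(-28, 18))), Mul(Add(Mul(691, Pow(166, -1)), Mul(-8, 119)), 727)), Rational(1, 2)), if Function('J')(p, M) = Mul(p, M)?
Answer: Mul(Rational(5, 166), I, Pow(720066666, Rational(1, 2))) ≈ Mul(808.25, I)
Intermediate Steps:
Function('J')(p, M) = Mul(M, p)
Pow(Add(Mul(-234, Add(Mul(-117, -3), Function('J')(-28, 18))), Mul(Add(Mul(691, Pow(166, -1)), Mul(-8, 119)), 727)), Rational(1, 2)) = Pow(Add(Mul(-234, Add(Mul(-117, -3), Mul(18, -28))), Mul(Add(Mul(691, Pow(166, -1)), Mul(-8, 119)), 727)), Rational(1, 2)) = Pow(Add(Mul(-234, Add(351, -504)), Mul(Add(Mul(691, Rational(1, 166)), -952), 727)), Rational(1, 2)) = Pow(Add(Mul(-234, -153), Mul(Add(Rational(691, 166), -952), 727)), Rational(1, 2)) = Pow(Add(35802, Mul(Rational(-157341, 166), 727)), Rational(1, 2)) = Pow(Add(35802, Rational(-114386907, 166)), Rational(1, 2)) = Pow(Rational(-108443775, 166), Rational(1, 2)) = Mul(Rational(5, 166), I, Pow(720066666, Rational(1, 2)))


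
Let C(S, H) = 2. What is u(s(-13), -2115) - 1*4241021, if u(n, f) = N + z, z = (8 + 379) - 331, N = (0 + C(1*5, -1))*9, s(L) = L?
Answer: -4240947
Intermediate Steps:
N = 18 (N = (0 + 2)*9 = 2*9 = 18)
z = 56 (z = 387 - 331 = 56)
u(n, f) = 74 (u(n, f) = 18 + 56 = 74)
u(s(-13), -2115) - 1*4241021 = 74 - 1*4241021 = 74 - 4241021 = -4240947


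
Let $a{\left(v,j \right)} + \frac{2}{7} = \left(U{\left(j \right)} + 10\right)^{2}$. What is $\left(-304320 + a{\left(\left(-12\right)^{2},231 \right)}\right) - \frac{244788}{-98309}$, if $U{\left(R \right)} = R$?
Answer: $- \frac{169451052059}{688163} \approx -2.4624 \cdot 10^{5}$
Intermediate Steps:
$a{\left(v,j \right)} = - \frac{2}{7} + \left(10 + j\right)^{2}$ ($a{\left(v,j \right)} = - \frac{2}{7} + \left(j + 10\right)^{2} = - \frac{2}{7} + \left(10 + j\right)^{2}$)
$\left(-304320 + a{\left(\left(-12\right)^{2},231 \right)}\right) - \frac{244788}{-98309} = \left(-304320 - \left(\frac{2}{7} - \left(10 + 231\right)^{2}\right)\right) - \frac{244788}{-98309} = \left(-304320 - \left(\frac{2}{7} - 241^{2}\right)\right) - - \frac{244788}{98309} = \left(-304320 + \left(- \frac{2}{7} + 58081\right)\right) + \frac{244788}{98309} = \left(-304320 + \frac{406565}{7}\right) + \frac{244788}{98309} = - \frac{1723675}{7} + \frac{244788}{98309} = - \frac{169451052059}{688163}$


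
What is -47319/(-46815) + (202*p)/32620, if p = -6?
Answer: 4956020/5090351 ≈ 0.97361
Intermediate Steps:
-47319/(-46815) + (202*p)/32620 = -47319/(-46815) + (202*(-6))/32620 = -47319*(-1/46815) - 1212*1/32620 = 15773/15605 - 303/8155 = 4956020/5090351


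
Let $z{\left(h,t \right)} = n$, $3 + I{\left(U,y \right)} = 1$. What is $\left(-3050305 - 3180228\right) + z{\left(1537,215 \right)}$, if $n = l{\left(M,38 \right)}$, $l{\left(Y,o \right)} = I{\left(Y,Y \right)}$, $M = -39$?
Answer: $-6230535$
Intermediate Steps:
$I{\left(U,y \right)} = -2$ ($I{\left(U,y \right)} = -3 + 1 = -2$)
$l{\left(Y,o \right)} = -2$
$n = -2$
$z{\left(h,t \right)} = -2$
$\left(-3050305 - 3180228\right) + z{\left(1537,215 \right)} = \left(-3050305 - 3180228\right) - 2 = -6230533 - 2 = -6230535$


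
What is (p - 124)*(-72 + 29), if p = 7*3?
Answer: 4429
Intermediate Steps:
p = 21
(p - 124)*(-72 + 29) = (21 - 124)*(-72 + 29) = -103*(-43) = 4429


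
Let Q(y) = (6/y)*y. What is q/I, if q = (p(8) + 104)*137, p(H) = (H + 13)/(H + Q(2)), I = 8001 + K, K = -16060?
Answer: -28907/16118 ≈ -1.7935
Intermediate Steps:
Q(y) = 6
I = -8059 (I = 8001 - 16060 = -8059)
p(H) = (13 + H)/(6 + H) (p(H) = (H + 13)/(H + 6) = (13 + H)/(6 + H))
q = 28907/2 (q = ((13 + 8)/(6 + 8) + 104)*137 = (21/14 + 104)*137 = ((1/14)*21 + 104)*137 = (3/2 + 104)*137 = (211/2)*137 = 28907/2 ≈ 14454.)
q/I = (28907/2)/(-8059) = (28907/2)*(-1/8059) = -28907/16118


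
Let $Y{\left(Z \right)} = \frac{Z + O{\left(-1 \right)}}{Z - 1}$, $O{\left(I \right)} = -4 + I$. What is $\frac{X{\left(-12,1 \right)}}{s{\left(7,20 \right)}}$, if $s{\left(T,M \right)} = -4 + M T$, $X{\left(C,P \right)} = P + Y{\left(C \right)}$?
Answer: $\frac{15}{884} \approx 0.016968$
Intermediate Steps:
$Y{\left(Z \right)} = \frac{-5 + Z}{-1 + Z}$ ($Y{\left(Z \right)} = \frac{Z - 5}{Z - 1} = \frac{Z - 5}{-1 + Z} = \frac{-5 + Z}{-1 + Z}$)
$X{\left(C,P \right)} = P + \frac{-5 + C}{-1 + C}$
$\frac{X{\left(-12,1 \right)}}{s{\left(7,20 \right)}} = \frac{\frac{1}{-1 - 12} \left(-5 - 12 + 1 \left(-1 - 12\right)\right)}{-4 + 20 \cdot 7} = \frac{\frac{1}{-13} \left(-5 - 12 + 1 \left(-13\right)\right)}{-4 + 140} = \frac{\left(- \frac{1}{13}\right) \left(-5 - 12 - 13\right)}{136} = \left(- \frac{1}{13}\right) \left(-30\right) \frac{1}{136} = \frac{30}{13} \cdot \frac{1}{136} = \frac{15}{884}$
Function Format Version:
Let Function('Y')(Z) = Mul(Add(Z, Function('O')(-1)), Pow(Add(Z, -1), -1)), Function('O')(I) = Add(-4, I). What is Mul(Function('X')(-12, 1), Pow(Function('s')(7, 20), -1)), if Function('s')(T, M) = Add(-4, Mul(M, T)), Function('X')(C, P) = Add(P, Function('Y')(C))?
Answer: Rational(15, 884) ≈ 0.016968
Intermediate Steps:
Function('Y')(Z) = Mul(Pow(Add(-1, Z), -1), Add(-5, Z)) (Function('Y')(Z) = Mul(Add(Z, Add(-4, -1)), Pow(Add(Z, -1), -1)) = Mul(Add(Z, -5), Pow(Add(-1, Z), -1)) = Mul(Add(-5, Z), Pow(Add(-1, Z), -1)) = Mul(Pow(Add(-1, Z), -1), Add(-5, Z)))
Function('X')(C, P) = Add(P, Mul(Pow(Add(-1, C), -1), Add(-5, C)))
Mul(Function('X')(-12, 1), Pow(Function('s')(7, 20), -1)) = Mul(Mul(Pow(Add(-1, -12), -1), Add(-5, -12, Mul(1, Add(-1, -12)))), Pow(Add(-4, Mul(20, 7)), -1)) = Mul(Mul(Pow(-13, -1), Add(-5, -12, Mul(1, -13))), Pow(Add(-4, 140), -1)) = Mul(Mul(Rational(-1, 13), Add(-5, -12, -13)), Pow(136, -1)) = Mul(Mul(Rational(-1, 13), -30), Rational(1, 136)) = Mul(Rational(30, 13), Rational(1, 136)) = Rational(15, 884)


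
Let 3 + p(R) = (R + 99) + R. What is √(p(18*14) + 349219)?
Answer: √349819 ≈ 591.46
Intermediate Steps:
p(R) = 96 + 2*R (p(R) = -3 + ((R + 99) + R) = -3 + ((99 + R) + R) = -3 + (99 + 2*R) = 96 + 2*R)
√(p(18*14) + 349219) = √((96 + 2*(18*14)) + 349219) = √((96 + 2*252) + 349219) = √((96 + 504) + 349219) = √(600 + 349219) = √349819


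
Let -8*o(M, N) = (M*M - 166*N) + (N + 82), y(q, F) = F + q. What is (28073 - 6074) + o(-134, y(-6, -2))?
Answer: 78317/4 ≈ 19579.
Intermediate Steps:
o(M, N) = -41/4 - M²/8 + 165*N/8 (o(M, N) = -((M*M - 166*N) + (N + 82))/8 = -((M² - 166*N) + (82 + N))/8 = -(82 + M² - 165*N)/8 = -41/4 - M²/8 + 165*N/8)
(28073 - 6074) + o(-134, y(-6, -2)) = (28073 - 6074) + (-41/4 - ⅛*(-134)² + 165*(-2 - 6)/8) = 21999 + (-41/4 - ⅛*17956 + (165/8)*(-8)) = 21999 + (-41/4 - 4489/2 - 165) = 21999 - 9679/4 = 78317/4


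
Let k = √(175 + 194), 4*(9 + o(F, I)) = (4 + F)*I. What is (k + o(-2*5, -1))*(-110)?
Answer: 825 - 330*√41 ≈ -1288.0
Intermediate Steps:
o(F, I) = -9 + I*(4 + F)/4 (o(F, I) = -9 + ((4 + F)*I)/4 = -9 + (I*(4 + F))/4 = -9 + I*(4 + F)/4)
k = 3*√41 (k = √369 = 3*√41 ≈ 19.209)
(k + o(-2*5, -1))*(-110) = (3*√41 + (-9 - 1 + (¼)*(-2*5)*(-1)))*(-110) = (3*√41 + (-9 - 1 + (¼)*(-10)*(-1)))*(-110) = (3*√41 + (-9 - 1 + 5/2))*(-110) = (3*√41 - 15/2)*(-110) = (-15/2 + 3*√41)*(-110) = 825 - 330*√41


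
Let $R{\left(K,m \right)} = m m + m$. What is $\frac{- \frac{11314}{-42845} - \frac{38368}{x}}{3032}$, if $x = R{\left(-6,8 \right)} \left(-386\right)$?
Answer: $\frac{15299341}{28205848935} \approx 0.00054242$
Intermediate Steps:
$R{\left(K,m \right)} = m + m^{2}$ ($R{\left(K,m \right)} = m^{2} + m = m + m^{2}$)
$x = -27792$ ($x = 8 \left(1 + 8\right) \left(-386\right) = 8 \cdot 9 \left(-386\right) = 72 \left(-386\right) = -27792$)
$\frac{- \frac{11314}{-42845} - \frac{38368}{x}}{3032} = \frac{- \frac{11314}{-42845} - \frac{38368}{-27792}}{3032} = \left(\left(-11314\right) \left(- \frac{1}{42845}\right) - - \frac{2398}{1737}\right) \frac{1}{3032} = \left(\frac{11314}{42845} + \frac{2398}{1737}\right) \frac{1}{3032} = \frac{122394728}{74421765} \cdot \frac{1}{3032} = \frac{15299341}{28205848935}$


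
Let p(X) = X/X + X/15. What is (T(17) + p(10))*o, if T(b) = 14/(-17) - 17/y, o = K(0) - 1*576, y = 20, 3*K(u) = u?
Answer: 336/85 ≈ 3.9529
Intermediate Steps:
K(u) = u/3
p(X) = 1 + X/15 (p(X) = 1 + X*(1/15) = 1 + X/15)
o = -576 (o = (1/3)*0 - 1*576 = 0 - 576 = -576)
T(b) = -569/340 (T(b) = 14/(-17) - 17/20 = 14*(-1/17) - 17*1/20 = -14/17 - 17/20 = -569/340)
(T(17) + p(10))*o = (-569/340 + (1 + (1/15)*10))*(-576) = (-569/340 + (1 + 2/3))*(-576) = (-569/340 + 5/3)*(-576) = -7/1020*(-576) = 336/85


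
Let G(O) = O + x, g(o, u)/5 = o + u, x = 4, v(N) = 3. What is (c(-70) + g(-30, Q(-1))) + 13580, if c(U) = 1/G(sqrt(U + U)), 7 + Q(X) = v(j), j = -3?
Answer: 522991/39 - I*sqrt(35)/78 ≈ 13410.0 - 0.075847*I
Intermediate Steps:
Q(X) = -4 (Q(X) = -7 + 3 = -4)
g(o, u) = 5*o + 5*u (g(o, u) = 5*(o + u) = 5*o + 5*u)
G(O) = 4 + O (G(O) = O + 4 = 4 + O)
c(U) = 1/(4 + sqrt(2)*sqrt(U)) (c(U) = 1/(4 + sqrt(U + U)) = 1/(4 + sqrt(2*U)) = 1/(4 + sqrt(2)*sqrt(U)))
(c(-70) + g(-30, Q(-1))) + 13580 = (1/(4 + sqrt(2)*sqrt(-70)) + (5*(-30) + 5*(-4))) + 13580 = (1/(4 + sqrt(2)*(I*sqrt(70))) + (-150 - 20)) + 13580 = (1/(4 + 2*I*sqrt(35)) - 170) + 13580 = (-170 + 1/(4 + 2*I*sqrt(35))) + 13580 = 13410 + 1/(4 + 2*I*sqrt(35))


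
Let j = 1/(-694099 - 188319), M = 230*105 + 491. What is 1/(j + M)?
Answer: 882418/21743661937 ≈ 4.0583e-5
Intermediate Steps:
M = 24641 (M = 24150 + 491 = 24641)
j = -1/882418 (j = 1/(-882418) = -1/882418 ≈ -1.1333e-6)
1/(j + M) = 1/(-1/882418 + 24641) = 1/(21743661937/882418) = 882418/21743661937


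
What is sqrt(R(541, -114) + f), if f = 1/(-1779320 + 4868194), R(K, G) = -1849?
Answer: 5*I*sqrt(705662905675754)/3088874 ≈ 43.0*I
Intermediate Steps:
f = 1/3088874 ≈ 3.2374e-7
sqrt(R(541, -114) + f) = sqrt(-1849 + 1/3088874) = sqrt(-5711328025/3088874) = 5*I*sqrt(705662905675754)/3088874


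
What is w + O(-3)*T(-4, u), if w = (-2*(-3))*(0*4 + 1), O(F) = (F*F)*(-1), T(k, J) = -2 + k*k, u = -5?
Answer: -120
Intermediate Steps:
T(k, J) = -2 + k²
O(F) = -F² (O(F) = F²*(-1) = -F²)
w = 6 (w = 6*(0 + 1) = 6*1 = 6)
w + O(-3)*T(-4, u) = 6 + (-1*(-3)²)*(-2 + (-4)²) = 6 + (-1*9)*(-2 + 16) = 6 - 9*14 = 6 - 126 = -120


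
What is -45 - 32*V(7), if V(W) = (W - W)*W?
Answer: -45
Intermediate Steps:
V(W) = 0 (V(W) = 0*W = 0)
-45 - 32*V(7) = -45 - 32*0 = -45 + 0 = -45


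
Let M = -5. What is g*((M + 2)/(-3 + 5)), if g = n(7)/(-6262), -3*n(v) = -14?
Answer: 7/6262 ≈ 0.0011179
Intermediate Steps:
n(v) = 14/3 (n(v) = -⅓*(-14) = 14/3)
g = -7/9393 (g = (14/3)/(-6262) = (14/3)*(-1/6262) = -7/9393 ≈ -0.00074524)
g*((M + 2)/(-3 + 5)) = -7*(-5 + 2)/(9393*(-3 + 5)) = -(-7)/(3131*2) = -7/9393*(-3/2) = 7/6262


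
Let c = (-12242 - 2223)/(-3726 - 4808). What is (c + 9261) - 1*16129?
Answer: -58597047/8534 ≈ -6866.3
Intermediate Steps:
c = 14465/8534 (c = -14465/(-8534) = -14465*(-1/8534) = 14465/8534 ≈ 1.6950)
(c + 9261) - 1*16129 = (14465/8534 + 9261) - 1*16129 = 79047839/8534 - 16129 = -58597047/8534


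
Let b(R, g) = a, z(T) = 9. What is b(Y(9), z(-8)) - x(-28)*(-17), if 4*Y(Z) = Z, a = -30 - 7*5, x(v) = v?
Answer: -541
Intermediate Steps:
a = -65 (a = -30 - 1*35 = -30 - 35 = -65)
Y(Z) = Z/4
b(R, g) = -65
b(Y(9), z(-8)) - x(-28)*(-17) = -65 - (-28)*(-17) = -65 - 1*476 = -65 - 476 = -541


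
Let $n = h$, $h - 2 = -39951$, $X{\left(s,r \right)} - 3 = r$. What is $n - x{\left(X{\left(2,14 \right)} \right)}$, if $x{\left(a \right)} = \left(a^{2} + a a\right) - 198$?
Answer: $-40329$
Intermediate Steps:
$X{\left(s,r \right)} = 3 + r$
$h = -39949$ ($h = 2 - 39951 = -39949$)
$x{\left(a \right)} = -198 + 2 a^{2}$ ($x{\left(a \right)} = \left(a^{2} + a^{2}\right) - 198 = 2 a^{2} - 198 = -198 + 2 a^{2}$)
$n = -39949$
$n - x{\left(X{\left(2,14 \right)} \right)} = -39949 - \left(-198 + 2 \left(3 + 14\right)^{2}\right) = -39949 - \left(-198 + 2 \cdot 17^{2}\right) = -39949 - \left(-198 + 2 \cdot 289\right) = -39949 - \left(-198 + 578\right) = -39949 - 380 = -40329$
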